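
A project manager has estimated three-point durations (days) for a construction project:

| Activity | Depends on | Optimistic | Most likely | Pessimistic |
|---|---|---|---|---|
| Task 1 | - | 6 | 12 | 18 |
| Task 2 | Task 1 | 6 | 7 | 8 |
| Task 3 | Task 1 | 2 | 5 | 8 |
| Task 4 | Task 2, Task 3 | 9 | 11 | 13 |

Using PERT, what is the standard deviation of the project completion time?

te_Task 1 = (6 + 4·12 + 18)/6 = 72/6 = 12; σ²_Task 1 = ((18−6)/6)² = 4.000
te_Task 2 = (6 + 4·7 + 8)/6 = 42/6 = 7; σ²_Task 2 = ((8−6)/6)² = 0.111
te_Task 3 = (2 + 4·5 + 8)/6 = 30/6 = 5; σ²_Task 3 = ((8−2)/6)² = 1.000
te_Task 4 = (9 + 4·11 + 13)/6 = 66/6 = 11; σ²_Task 4 = ((13−9)/6)² = 0.444

Forward pass:
ES_Task 1 = 0; EF_Task 1 = 12
ES_Task 2 = 12; EF_Task 2 = 12+7 = 19
ES_Task 3 = 12; EF_Task 3 = 12+5 = 17
ES_Task 4 = max(EF_Task 2=19, EF_Task 3=17) = 19; EF_Task 4 = 19+11 = 30
Expected project duration μ = 30 days. Critical path: Task 1 → Task 2 → Task 4.

Variance along critical path = 4.000 + 0.111 + 0.444 = 4.556
σ = √4.556 = 2.134 days

2.13 days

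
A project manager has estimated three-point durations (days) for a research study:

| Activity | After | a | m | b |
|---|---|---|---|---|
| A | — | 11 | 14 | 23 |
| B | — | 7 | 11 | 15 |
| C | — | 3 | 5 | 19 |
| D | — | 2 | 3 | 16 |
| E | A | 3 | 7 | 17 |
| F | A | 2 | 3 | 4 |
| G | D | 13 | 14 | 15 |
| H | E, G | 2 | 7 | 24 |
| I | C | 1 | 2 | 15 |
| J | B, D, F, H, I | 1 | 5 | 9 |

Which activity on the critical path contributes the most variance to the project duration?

te_A = (11 + 4·14 + 23)/6 = 90/6 = 15; σ²_A = ((23−11)/6)² = 4.000
te_B = (7 + 4·11 + 15)/6 = 66/6 = 11; σ²_B = ((15−7)/6)² = 1.778
te_C = (3 + 4·5 + 19)/6 = 42/6 = 7; σ²_C = ((19−3)/6)² = 7.111
te_D = (2 + 4·3 + 16)/6 = 30/6 = 5; σ²_D = ((16−2)/6)² = 5.444
te_E = (3 + 4·7 + 17)/6 = 48/6 = 8; σ²_E = ((17−3)/6)² = 5.444
te_F = (2 + 4·3 + 4)/6 = 18/6 = 3; σ²_F = ((4−2)/6)² = 0.111
te_G = (13 + 4·14 + 15)/6 = 84/6 = 14; σ²_G = ((15−13)/6)² = 0.111
te_H = (2 + 4·7 + 24)/6 = 54/6 = 9; σ²_H = ((24−2)/6)² = 13.444
te_I = (1 + 4·2 + 15)/6 = 24/6 = 4; σ²_I = ((15−1)/6)² = 5.444
te_J = (1 + 4·5 + 9)/6 = 30/6 = 5; σ²_J = ((9−1)/6)² = 1.778

Forward pass:
ES_A = 0; EF_A = 15
ES_B = 0; EF_B = 11
ES_C = 0; EF_C = 7
ES_D = 0; EF_D = 5
ES_E = 15; EF_E = 15+8 = 23
ES_F = 15; EF_F = 15+3 = 18
ES_G = 5; EF_G = 5+14 = 19
ES_H = max(EF_E=23, EF_G=19) = 23; EF_H = 23+9 = 32
ES_I = 7; EF_I = 7+4 = 11
ES_J = max(EF_B=11, EF_D=5, EF_F=18, EF_H=32, EF_I=11) = 32; EF_J = 32+5 = 37
Expected project duration μ = 37 days. Critical path: A → E → H → J.

Variances on critical path: σ²_A=4.000, σ²_E=5.444, σ²_H=13.444, σ²_J=1.778.
Largest is σ²_H = 13.444.

H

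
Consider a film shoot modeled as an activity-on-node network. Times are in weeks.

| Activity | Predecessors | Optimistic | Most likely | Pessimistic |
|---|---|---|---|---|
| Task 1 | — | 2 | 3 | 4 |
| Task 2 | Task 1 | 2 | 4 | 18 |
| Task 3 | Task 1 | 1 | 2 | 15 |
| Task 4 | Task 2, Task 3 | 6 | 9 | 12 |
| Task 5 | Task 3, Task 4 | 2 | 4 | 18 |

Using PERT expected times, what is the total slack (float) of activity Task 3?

te_Task 1 = (2 + 4·3 + 4)/6 = 18/6 = 3
te_Task 2 = (2 + 4·4 + 18)/6 = 36/6 = 6
te_Task 3 = (1 + 4·2 + 15)/6 = 24/6 = 4
te_Task 4 = (6 + 4·9 + 12)/6 = 54/6 = 9
te_Task 5 = (2 + 4·4 + 18)/6 = 36/6 = 6

Forward pass:
ES_Task 1 = 0; EF_Task 1 = 3
ES_Task 2 = 3; EF_Task 2 = 3+6 = 9
ES_Task 3 = 3; EF_Task 3 = 3+4 = 7
ES_Task 4 = max(EF_Task 2=9, EF_Task 3=7) = 9; EF_Task 4 = 9+9 = 18
ES_Task 5 = max(EF_Task 3=7, EF_Task 4=18) = 18; EF_Task 5 = 18+6 = 24
Expected project duration μ = 24 weeks. Critical path: Task 1 → Task 2 → Task 4 → Task 5.

Backward pass:
LF_Task 5 = 24; LS_Task 5 = 24−6 = 18
LF_Task 4 = LS_Task 5 = 18; LS_Task 4 = 18−9 = 9
LF_Task 3 = min(LS_Task 4=9, LS_Task 5=18) = 9; LS_Task 3 = 9−4 = 5
LF_Task 2 = LS_Task 4 = 9; LS_Task 2 = 9−6 = 3
LF_Task 1 = min(LS_Task 2=3, LS_Task 3=5) = 3; LS_Task 1 = 3−3 = 0
Slack_Task 3 = LS_Task 3 − ES_Task 3 = 5 − 3 = 2

2 weeks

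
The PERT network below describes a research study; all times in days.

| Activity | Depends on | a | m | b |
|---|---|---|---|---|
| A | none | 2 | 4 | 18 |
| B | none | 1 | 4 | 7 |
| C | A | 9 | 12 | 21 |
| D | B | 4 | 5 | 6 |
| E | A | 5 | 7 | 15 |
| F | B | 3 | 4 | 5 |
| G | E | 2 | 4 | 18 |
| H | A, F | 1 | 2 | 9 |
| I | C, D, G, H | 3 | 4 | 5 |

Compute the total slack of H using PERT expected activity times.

te_A = (2 + 4·4 + 18)/6 = 36/6 = 6
te_B = (1 + 4·4 + 7)/6 = 24/6 = 4
te_C = (9 + 4·12 + 21)/6 = 78/6 = 13
te_D = (4 + 4·5 + 6)/6 = 30/6 = 5
te_E = (5 + 4·7 + 15)/6 = 48/6 = 8
te_F = (3 + 4·4 + 5)/6 = 24/6 = 4
te_G = (2 + 4·4 + 18)/6 = 36/6 = 6
te_H = (1 + 4·2 + 9)/6 = 18/6 = 3
te_I = (3 + 4·4 + 5)/6 = 24/6 = 4

Forward pass:
ES_A = 0; EF_A = 6
ES_B = 0; EF_B = 4
ES_C = 6; EF_C = 6+13 = 19
ES_D = 4; EF_D = 4+5 = 9
ES_E = 6; EF_E = 6+8 = 14
ES_F = 4; EF_F = 4+4 = 8
ES_G = 14; EF_G = 14+6 = 20
ES_H = max(EF_A=6, EF_F=8) = 8; EF_H = 8+3 = 11
ES_I = max(EF_C=19, EF_D=9, EF_G=20, EF_H=11) = 20; EF_I = 20+4 = 24
Expected project duration μ = 24 days. Critical path: A → E → G → I.

Backward pass:
LF_I = 24; LS_I = 24−4 = 20
LF_H = LS_I = 20; LS_H = 20−3 = 17
LF_G = LS_I = 20; LS_G = 20−6 = 14
LF_F = LS_H = 17; LS_F = 17−4 = 13
LF_E = LS_G = 14; LS_E = 14−8 = 6
LF_D = LS_I = 20; LS_D = 20−5 = 15
LF_C = LS_I = 20; LS_C = 20−13 = 7
LF_B = min(LS_D=15, LS_F=13) = 13; LS_B = 13−4 = 9
LF_A = min(LS_C=7, LS_E=6, LS_H=17) = 6; LS_A = 6−6 = 0
Slack_H = LS_H − ES_H = 17 − 8 = 9

9 days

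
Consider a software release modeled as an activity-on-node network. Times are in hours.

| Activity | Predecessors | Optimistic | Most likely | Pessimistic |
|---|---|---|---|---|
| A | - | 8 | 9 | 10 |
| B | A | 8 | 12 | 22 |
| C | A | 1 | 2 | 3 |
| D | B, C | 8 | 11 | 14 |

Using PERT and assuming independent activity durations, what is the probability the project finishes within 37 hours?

0.941

te_A = (8 + 4·9 + 10)/6 = 54/6 = 9; σ²_A = ((10−8)/6)² = 0.111
te_B = (8 + 4·12 + 22)/6 = 78/6 = 13; σ²_B = ((22−8)/6)² = 5.444
te_C = (1 + 4·2 + 3)/6 = 12/6 = 2; σ²_C = ((3−1)/6)² = 0.111
te_D = (8 + 4·11 + 14)/6 = 66/6 = 11; σ²_D = ((14−8)/6)² = 1.000

Forward pass:
ES_A = 0; EF_A = 9
ES_B = 9; EF_B = 9+13 = 22
ES_C = 9; EF_C = 9+2 = 11
ES_D = max(EF_B=22, EF_C=11) = 22; EF_D = 22+11 = 33
Expected project duration μ = 33 hours. Critical path: A → B → D.

Variance along critical path = 0.111 + 5.444 + 1.000 = 6.556; σ = √6.556 = 2.560 hours.
Z = (37 − 33) / 2.560 = 1.562
P(T ≤ 37) = Φ(1.562) ≈ 0.941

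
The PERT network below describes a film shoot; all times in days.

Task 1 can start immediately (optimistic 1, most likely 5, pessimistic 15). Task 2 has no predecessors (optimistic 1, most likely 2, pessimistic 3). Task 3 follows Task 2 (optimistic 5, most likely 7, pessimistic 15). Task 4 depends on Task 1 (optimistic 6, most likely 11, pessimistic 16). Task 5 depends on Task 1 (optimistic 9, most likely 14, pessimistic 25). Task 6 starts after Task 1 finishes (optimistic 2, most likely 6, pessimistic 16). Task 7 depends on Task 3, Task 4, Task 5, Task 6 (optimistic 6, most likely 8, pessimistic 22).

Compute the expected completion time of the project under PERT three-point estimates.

te_Task 1 = (1 + 4·5 + 15)/6 = 36/6 = 6
te_Task 2 = (1 + 4·2 + 3)/6 = 12/6 = 2
te_Task 3 = (5 + 4·7 + 15)/6 = 48/6 = 8
te_Task 4 = (6 + 4·11 + 16)/6 = 66/6 = 11
te_Task 5 = (9 + 4·14 + 25)/6 = 90/6 = 15
te_Task 6 = (2 + 4·6 + 16)/6 = 42/6 = 7
te_Task 7 = (6 + 4·8 + 22)/6 = 60/6 = 10

Forward pass:
ES_Task 1 = 0; EF_Task 1 = 6
ES_Task 2 = 0; EF_Task 2 = 2
ES_Task 3 = 2; EF_Task 3 = 2+8 = 10
ES_Task 4 = 6; EF_Task 4 = 6+11 = 17
ES_Task 5 = 6; EF_Task 5 = 6+15 = 21
ES_Task 6 = 6; EF_Task 6 = 6+7 = 13
ES_Task 7 = max(EF_Task 3=10, EF_Task 4=17, EF_Task 5=21, EF_Task 6=13) = 21; EF_Task 7 = 21+10 = 31
Expected project duration μ = 31 days. Critical path: Task 1 → Task 5 → Task 7.

31 days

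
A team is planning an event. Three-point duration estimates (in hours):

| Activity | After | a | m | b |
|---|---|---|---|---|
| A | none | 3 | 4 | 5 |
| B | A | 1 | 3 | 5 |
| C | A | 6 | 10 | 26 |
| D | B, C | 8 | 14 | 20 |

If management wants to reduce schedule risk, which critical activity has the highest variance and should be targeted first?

C

te_A = (3 + 4·4 + 5)/6 = 24/6 = 4; σ²_A = ((5−3)/6)² = 0.111
te_B = (1 + 4·3 + 5)/6 = 18/6 = 3; σ²_B = ((5−1)/6)² = 0.444
te_C = (6 + 4·10 + 26)/6 = 72/6 = 12; σ²_C = ((26−6)/6)² = 11.111
te_D = (8 + 4·14 + 20)/6 = 84/6 = 14; σ²_D = ((20−8)/6)² = 4.000

Forward pass:
ES_A = 0; EF_A = 4
ES_B = 4; EF_B = 4+3 = 7
ES_C = 4; EF_C = 4+12 = 16
ES_D = max(EF_B=7, EF_C=16) = 16; EF_D = 16+14 = 30
Expected project duration μ = 30 hours. Critical path: A → C → D.

Variances on critical path: σ²_A=0.111, σ²_C=11.111, σ²_D=4.000.
Largest is σ²_C = 11.111.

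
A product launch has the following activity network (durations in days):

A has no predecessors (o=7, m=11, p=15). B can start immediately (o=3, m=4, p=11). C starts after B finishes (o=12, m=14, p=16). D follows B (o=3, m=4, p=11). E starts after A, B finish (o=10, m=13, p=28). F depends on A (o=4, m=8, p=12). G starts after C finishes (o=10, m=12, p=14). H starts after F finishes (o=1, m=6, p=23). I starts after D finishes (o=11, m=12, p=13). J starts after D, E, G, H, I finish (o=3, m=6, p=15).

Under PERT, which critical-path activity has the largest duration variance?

te_A = (7 + 4·11 + 15)/6 = 66/6 = 11; σ²_A = ((15−7)/6)² = 1.778
te_B = (3 + 4·4 + 11)/6 = 30/6 = 5; σ²_B = ((11−3)/6)² = 1.778
te_C = (12 + 4·14 + 16)/6 = 84/6 = 14; σ²_C = ((16−12)/6)² = 0.444
te_D = (3 + 4·4 + 11)/6 = 30/6 = 5; σ²_D = ((11−3)/6)² = 1.778
te_E = (10 + 4·13 + 28)/6 = 90/6 = 15; σ²_E = ((28−10)/6)² = 9.000
te_F = (4 + 4·8 + 12)/6 = 48/6 = 8; σ²_F = ((12−4)/6)² = 1.778
te_G = (10 + 4·12 + 14)/6 = 72/6 = 12; σ²_G = ((14−10)/6)² = 0.444
te_H = (1 + 4·6 + 23)/6 = 48/6 = 8; σ²_H = ((23−1)/6)² = 13.444
te_I = (11 + 4·12 + 13)/6 = 72/6 = 12; σ²_I = ((13−11)/6)² = 0.111
te_J = (3 + 4·6 + 15)/6 = 42/6 = 7; σ²_J = ((15−3)/6)² = 4.000

Forward pass:
ES_A = 0; EF_A = 11
ES_B = 0; EF_B = 5
ES_C = 5; EF_C = 5+14 = 19
ES_D = 5; EF_D = 5+5 = 10
ES_E = max(EF_A=11, EF_B=5) = 11; EF_E = 11+15 = 26
ES_F = 11; EF_F = 11+8 = 19
ES_G = 19; EF_G = 19+12 = 31
ES_H = 19; EF_H = 19+8 = 27
ES_I = 10; EF_I = 10+12 = 22
ES_J = max(EF_D=10, EF_E=26, EF_G=31, EF_H=27, EF_I=22) = 31; EF_J = 31+7 = 38
Expected project duration μ = 38 days. Critical path: B → C → G → J.

Variances on critical path: σ²_B=1.778, σ²_C=0.444, σ²_G=0.444, σ²_J=4.000.
Largest is σ²_J = 4.000.

J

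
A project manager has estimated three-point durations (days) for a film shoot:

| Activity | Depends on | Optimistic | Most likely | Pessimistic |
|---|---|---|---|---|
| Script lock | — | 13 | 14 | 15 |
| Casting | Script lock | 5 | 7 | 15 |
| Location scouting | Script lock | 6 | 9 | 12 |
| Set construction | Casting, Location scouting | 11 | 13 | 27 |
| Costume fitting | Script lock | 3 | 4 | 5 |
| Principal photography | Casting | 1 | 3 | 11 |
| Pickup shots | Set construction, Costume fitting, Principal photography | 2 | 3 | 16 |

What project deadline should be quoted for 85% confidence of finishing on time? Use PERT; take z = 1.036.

46.8 days

te_Script lock = (13 + 4·14 + 15)/6 = 84/6 = 14; σ²_Script lock = ((15−13)/6)² = 0.111
te_Casting = (5 + 4·7 + 15)/6 = 48/6 = 8; σ²_Casting = ((15−5)/6)² = 2.778
te_Location scouting = (6 + 4·9 + 12)/6 = 54/6 = 9; σ²_Location scouting = ((12−6)/6)² = 1.000
te_Set construction = (11 + 4·13 + 27)/6 = 90/6 = 15; σ²_Set construction = ((27−11)/6)² = 7.111
te_Costume fitting = (3 + 4·4 + 5)/6 = 24/6 = 4; σ²_Costume fitting = ((5−3)/6)² = 0.111
te_Principal photography = (1 + 4·3 + 11)/6 = 24/6 = 4; σ²_Principal photography = ((11−1)/6)² = 2.778
te_Pickup shots = (2 + 4·3 + 16)/6 = 30/6 = 5; σ²_Pickup shots = ((16−2)/6)² = 5.444

Forward pass:
ES_Script lock = 0; EF_Script lock = 14
ES_Casting = 14; EF_Casting = 14+8 = 22
ES_Location scouting = 14; EF_Location scouting = 14+9 = 23
ES_Set construction = max(EF_Casting=22, EF_Location scouting=23) = 23; EF_Set construction = 23+15 = 38
ES_Costume fitting = 14; EF_Costume fitting = 14+4 = 18
ES_Principal photography = 22; EF_Principal photography = 22+4 = 26
ES_Pickup shots = max(EF_Set construction=38, EF_Costume fitting=18, EF_Principal photography=26) = 38; EF_Pickup shots = 38+5 = 43
Expected project duration μ = 43 days. Critical path: Script lock → Location scouting → Set construction → Pickup shots.

Variance along critical path = 0.111 + 1.000 + 7.111 + 5.444 = 13.667; σ = 3.697 days.
D = μ + z·σ = 43 + 1.036·3.697 = 46.8 days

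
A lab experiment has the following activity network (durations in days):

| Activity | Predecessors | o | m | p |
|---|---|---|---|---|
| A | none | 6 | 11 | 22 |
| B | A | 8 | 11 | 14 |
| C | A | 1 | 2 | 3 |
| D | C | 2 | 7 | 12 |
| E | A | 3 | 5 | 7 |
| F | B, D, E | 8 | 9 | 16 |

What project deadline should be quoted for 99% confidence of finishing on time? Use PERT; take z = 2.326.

te_A = (6 + 4·11 + 22)/6 = 72/6 = 12; σ²_A = ((22−6)/6)² = 7.111
te_B = (8 + 4·11 + 14)/6 = 66/6 = 11; σ²_B = ((14−8)/6)² = 1.000
te_C = (1 + 4·2 + 3)/6 = 12/6 = 2; σ²_C = ((3−1)/6)² = 0.111
te_D = (2 + 4·7 + 12)/6 = 42/6 = 7; σ²_D = ((12−2)/6)² = 2.778
te_E = (3 + 4·5 + 7)/6 = 30/6 = 5; σ²_E = ((7−3)/6)² = 0.444
te_F = (8 + 4·9 + 16)/6 = 60/6 = 10; σ²_F = ((16−8)/6)² = 1.778

Forward pass:
ES_A = 0; EF_A = 12
ES_B = 12; EF_B = 12+11 = 23
ES_C = 12; EF_C = 12+2 = 14
ES_D = 14; EF_D = 14+7 = 21
ES_E = 12; EF_E = 12+5 = 17
ES_F = max(EF_B=23, EF_D=21, EF_E=17) = 23; EF_F = 23+10 = 33
Expected project duration μ = 33 days. Critical path: A → B → F.

Variance along critical path = 7.111 + 1.000 + 1.778 = 9.889; σ = 3.145 days.
D = μ + z·σ = 33 + 2.326·3.145 = 40.3 days

40.3 days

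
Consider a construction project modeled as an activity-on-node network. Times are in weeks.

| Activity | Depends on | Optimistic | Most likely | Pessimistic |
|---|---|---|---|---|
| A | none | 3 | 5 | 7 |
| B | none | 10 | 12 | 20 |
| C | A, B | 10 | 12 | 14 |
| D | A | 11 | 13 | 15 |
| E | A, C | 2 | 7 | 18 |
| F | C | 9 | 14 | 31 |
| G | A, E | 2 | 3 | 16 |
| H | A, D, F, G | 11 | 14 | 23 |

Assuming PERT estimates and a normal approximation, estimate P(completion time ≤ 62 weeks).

te_A = (3 + 4·5 + 7)/6 = 30/6 = 5; σ²_A = ((7−3)/6)² = 0.444
te_B = (10 + 4·12 + 20)/6 = 78/6 = 13; σ²_B = ((20−10)/6)² = 2.778
te_C = (10 + 4·12 + 14)/6 = 72/6 = 12; σ²_C = ((14−10)/6)² = 0.444
te_D = (11 + 4·13 + 15)/6 = 78/6 = 13; σ²_D = ((15−11)/6)² = 0.444
te_E = (2 + 4·7 + 18)/6 = 48/6 = 8; σ²_E = ((18−2)/6)² = 7.111
te_F = (9 + 4·14 + 31)/6 = 96/6 = 16; σ²_F = ((31−9)/6)² = 13.444
te_G = (2 + 4·3 + 16)/6 = 30/6 = 5; σ²_G = ((16−2)/6)² = 5.444
te_H = (11 + 4·14 + 23)/6 = 90/6 = 15; σ²_H = ((23−11)/6)² = 4.000

Forward pass:
ES_A = 0; EF_A = 5
ES_B = 0; EF_B = 13
ES_C = max(EF_A=5, EF_B=13) = 13; EF_C = 13+12 = 25
ES_D = 5; EF_D = 5+13 = 18
ES_E = max(EF_A=5, EF_C=25) = 25; EF_E = 25+8 = 33
ES_F = 25; EF_F = 25+16 = 41
ES_G = max(EF_A=5, EF_E=33) = 33; EF_G = 33+5 = 38
ES_H = max(EF_A=5, EF_D=18, EF_F=41, EF_G=38) = 41; EF_H = 41+15 = 56
Expected project duration μ = 56 weeks. Critical path: B → C → F → H.

Variance along critical path = 2.778 + 0.444 + 13.444 + 4.000 = 20.667; σ = √20.667 = 4.546 weeks.
Z = (62 − 56) / 4.546 = 1.320
P(T ≤ 62) = Φ(1.320) ≈ 0.907

0.907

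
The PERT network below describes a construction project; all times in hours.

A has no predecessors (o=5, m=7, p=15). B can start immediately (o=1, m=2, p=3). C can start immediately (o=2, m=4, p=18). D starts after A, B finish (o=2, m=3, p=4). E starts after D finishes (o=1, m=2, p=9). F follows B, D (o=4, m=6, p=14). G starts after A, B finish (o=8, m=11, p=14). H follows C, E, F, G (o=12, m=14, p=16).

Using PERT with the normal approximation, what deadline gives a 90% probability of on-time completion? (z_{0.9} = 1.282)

35.6 hours

te_A = (5 + 4·7 + 15)/6 = 48/6 = 8; σ²_A = ((15−5)/6)² = 2.778
te_B = (1 + 4·2 + 3)/6 = 12/6 = 2; σ²_B = ((3−1)/6)² = 0.111
te_C = (2 + 4·4 + 18)/6 = 36/6 = 6; σ²_C = ((18−2)/6)² = 7.111
te_D = (2 + 4·3 + 4)/6 = 18/6 = 3; σ²_D = ((4−2)/6)² = 0.111
te_E = (1 + 4·2 + 9)/6 = 18/6 = 3; σ²_E = ((9−1)/6)² = 1.778
te_F = (4 + 4·6 + 14)/6 = 42/6 = 7; σ²_F = ((14−4)/6)² = 2.778
te_G = (8 + 4·11 + 14)/6 = 66/6 = 11; σ²_G = ((14−8)/6)² = 1.000
te_H = (12 + 4·14 + 16)/6 = 84/6 = 14; σ²_H = ((16−12)/6)² = 0.444

Forward pass:
ES_A = 0; EF_A = 8
ES_B = 0; EF_B = 2
ES_C = 0; EF_C = 6
ES_D = max(EF_A=8, EF_B=2) = 8; EF_D = 8+3 = 11
ES_E = 11; EF_E = 11+3 = 14
ES_F = max(EF_B=2, EF_D=11) = 11; EF_F = 11+7 = 18
ES_G = max(EF_A=8, EF_B=2) = 8; EF_G = 8+11 = 19
ES_H = max(EF_C=6, EF_E=14, EF_F=18, EF_G=19) = 19; EF_H = 19+14 = 33
Expected project duration μ = 33 hours. Critical path: A → G → H.

Variance along critical path = 2.778 + 1.000 + 0.444 = 4.222; σ = 2.055 hours.
D = μ + z·σ = 33 + 1.282·2.055 = 35.6 hours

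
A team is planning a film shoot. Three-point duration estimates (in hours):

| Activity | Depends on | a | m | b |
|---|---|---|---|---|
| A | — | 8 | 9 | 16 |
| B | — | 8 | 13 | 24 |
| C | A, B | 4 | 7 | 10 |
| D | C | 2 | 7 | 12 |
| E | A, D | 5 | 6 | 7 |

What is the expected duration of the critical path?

34 hours

te_A = (8 + 4·9 + 16)/6 = 60/6 = 10
te_B = (8 + 4·13 + 24)/6 = 84/6 = 14
te_C = (4 + 4·7 + 10)/6 = 42/6 = 7
te_D = (2 + 4·7 + 12)/6 = 42/6 = 7
te_E = (5 + 4·6 + 7)/6 = 36/6 = 6

Forward pass:
ES_A = 0; EF_A = 10
ES_B = 0; EF_B = 14
ES_C = max(EF_A=10, EF_B=14) = 14; EF_C = 14+7 = 21
ES_D = 21; EF_D = 21+7 = 28
ES_E = max(EF_A=10, EF_D=28) = 28; EF_E = 28+6 = 34
Expected project duration μ = 34 hours. Critical path: B → C → D → E.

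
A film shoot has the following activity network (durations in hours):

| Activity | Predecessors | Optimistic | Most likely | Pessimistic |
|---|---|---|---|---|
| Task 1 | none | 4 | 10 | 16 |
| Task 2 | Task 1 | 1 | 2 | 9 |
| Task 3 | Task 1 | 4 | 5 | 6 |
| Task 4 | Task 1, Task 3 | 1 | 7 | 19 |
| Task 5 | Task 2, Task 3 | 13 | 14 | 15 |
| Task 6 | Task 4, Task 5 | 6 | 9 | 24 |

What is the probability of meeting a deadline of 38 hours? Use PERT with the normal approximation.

te_Task 1 = (4 + 4·10 + 16)/6 = 60/6 = 10; σ²_Task 1 = ((16−4)/6)² = 4.000
te_Task 2 = (1 + 4·2 + 9)/6 = 18/6 = 3; σ²_Task 2 = ((9−1)/6)² = 1.778
te_Task 3 = (4 + 4·5 + 6)/6 = 30/6 = 5; σ²_Task 3 = ((6−4)/6)² = 0.111
te_Task 4 = (1 + 4·7 + 19)/6 = 48/6 = 8; σ²_Task 4 = ((19−1)/6)² = 9.000
te_Task 5 = (13 + 4·14 + 15)/6 = 84/6 = 14; σ²_Task 5 = ((15−13)/6)² = 0.111
te_Task 6 = (6 + 4·9 + 24)/6 = 66/6 = 11; σ²_Task 6 = ((24−6)/6)² = 9.000

Forward pass:
ES_Task 1 = 0; EF_Task 1 = 10
ES_Task 2 = 10; EF_Task 2 = 10+3 = 13
ES_Task 3 = 10; EF_Task 3 = 10+5 = 15
ES_Task 4 = max(EF_Task 1=10, EF_Task 3=15) = 15; EF_Task 4 = 15+8 = 23
ES_Task 5 = max(EF_Task 2=13, EF_Task 3=15) = 15; EF_Task 5 = 15+14 = 29
ES_Task 6 = max(EF_Task 4=23, EF_Task 5=29) = 29; EF_Task 6 = 29+11 = 40
Expected project duration μ = 40 hours. Critical path: Task 1 → Task 3 → Task 5 → Task 6.

Variance along critical path = 4.000 + 0.111 + 0.111 + 9.000 = 13.222; σ = √13.222 = 3.636 hours.
Z = (38 − 40) / 3.636 = -0.550
P(T ≤ 38) = Φ(-0.550) ≈ 0.291

0.291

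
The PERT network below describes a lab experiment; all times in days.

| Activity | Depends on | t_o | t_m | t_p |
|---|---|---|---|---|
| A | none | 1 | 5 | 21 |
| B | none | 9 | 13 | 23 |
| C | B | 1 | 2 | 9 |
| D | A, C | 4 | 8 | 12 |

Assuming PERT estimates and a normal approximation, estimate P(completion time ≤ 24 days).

te_A = (1 + 4·5 + 21)/6 = 42/6 = 7; σ²_A = ((21−1)/6)² = 11.111
te_B = (9 + 4·13 + 23)/6 = 84/6 = 14; σ²_B = ((23−9)/6)² = 5.444
te_C = (1 + 4·2 + 9)/6 = 18/6 = 3; σ²_C = ((9−1)/6)² = 1.778
te_D = (4 + 4·8 + 12)/6 = 48/6 = 8; σ²_D = ((12−4)/6)² = 1.778

Forward pass:
ES_A = 0; EF_A = 7
ES_B = 0; EF_B = 14
ES_C = 14; EF_C = 14+3 = 17
ES_D = max(EF_A=7, EF_C=17) = 17; EF_D = 17+8 = 25
Expected project duration μ = 25 days. Critical path: B → C → D.

Variance along critical path = 5.444 + 1.778 + 1.778 = 9.000; σ = √9.000 = 3.000 days.
Z = (24 − 25) / 3.000 = -0.333
P(T ≤ 24) = Φ(-0.333) ≈ 0.369

0.369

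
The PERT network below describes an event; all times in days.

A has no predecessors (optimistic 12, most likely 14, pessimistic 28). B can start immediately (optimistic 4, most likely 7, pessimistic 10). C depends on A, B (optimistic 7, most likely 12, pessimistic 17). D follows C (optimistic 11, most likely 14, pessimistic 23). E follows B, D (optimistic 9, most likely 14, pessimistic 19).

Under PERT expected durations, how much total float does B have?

te_A = (12 + 4·14 + 28)/6 = 96/6 = 16
te_B = (4 + 4·7 + 10)/6 = 42/6 = 7
te_C = (7 + 4·12 + 17)/6 = 72/6 = 12
te_D = (11 + 4·14 + 23)/6 = 90/6 = 15
te_E = (9 + 4·14 + 19)/6 = 84/6 = 14

Forward pass:
ES_A = 0; EF_A = 16
ES_B = 0; EF_B = 7
ES_C = max(EF_A=16, EF_B=7) = 16; EF_C = 16+12 = 28
ES_D = 28; EF_D = 28+15 = 43
ES_E = max(EF_B=7, EF_D=43) = 43; EF_E = 43+14 = 57
Expected project duration μ = 57 days. Critical path: A → C → D → E.

Backward pass:
LF_E = 57; LS_E = 57−14 = 43
LF_D = LS_E = 43; LS_D = 43−15 = 28
LF_C = LS_D = 28; LS_C = 28−12 = 16
LF_B = min(LS_C=16, LS_E=43) = 16; LS_B = 16−7 = 9
LF_A = LS_C = 16; LS_A = 16−16 = 0
Slack_B = LS_B − ES_B = 9 − 0 = 9

9 days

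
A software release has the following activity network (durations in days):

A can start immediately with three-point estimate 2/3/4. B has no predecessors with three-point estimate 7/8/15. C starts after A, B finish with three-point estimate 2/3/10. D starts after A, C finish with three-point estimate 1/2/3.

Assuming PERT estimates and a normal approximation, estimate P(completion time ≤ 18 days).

te_A = (2 + 4·3 + 4)/6 = 18/6 = 3; σ²_A = ((4−2)/6)² = 0.111
te_B = (7 + 4·8 + 15)/6 = 54/6 = 9; σ²_B = ((15−7)/6)² = 1.778
te_C = (2 + 4·3 + 10)/6 = 24/6 = 4; σ²_C = ((10−2)/6)² = 1.778
te_D = (1 + 4·2 + 3)/6 = 12/6 = 2; σ²_D = ((3−1)/6)² = 0.111

Forward pass:
ES_A = 0; EF_A = 3
ES_B = 0; EF_B = 9
ES_C = max(EF_A=3, EF_B=9) = 9; EF_C = 9+4 = 13
ES_D = max(EF_A=3, EF_C=13) = 13; EF_D = 13+2 = 15
Expected project duration μ = 15 days. Critical path: B → C → D.

Variance along critical path = 1.778 + 1.778 + 0.111 = 3.667; σ = √3.667 = 1.915 days.
Z = (18 − 15) / 1.915 = 1.567
P(T ≤ 18) = Φ(1.567) ≈ 0.941

0.941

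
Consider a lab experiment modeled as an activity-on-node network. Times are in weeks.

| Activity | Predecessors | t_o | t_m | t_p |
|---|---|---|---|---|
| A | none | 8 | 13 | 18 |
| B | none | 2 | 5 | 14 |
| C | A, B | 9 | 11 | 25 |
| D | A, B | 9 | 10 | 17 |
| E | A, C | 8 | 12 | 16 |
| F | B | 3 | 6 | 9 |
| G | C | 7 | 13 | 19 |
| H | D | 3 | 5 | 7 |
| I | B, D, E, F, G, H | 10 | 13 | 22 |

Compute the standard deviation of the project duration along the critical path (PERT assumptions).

te_A = (8 + 4·13 + 18)/6 = 78/6 = 13; σ²_A = ((18−8)/6)² = 2.778
te_B = (2 + 4·5 + 14)/6 = 36/6 = 6; σ²_B = ((14−2)/6)² = 4.000
te_C = (9 + 4·11 + 25)/6 = 78/6 = 13; σ²_C = ((25−9)/6)² = 7.111
te_D = (9 + 4·10 + 17)/6 = 66/6 = 11; σ²_D = ((17−9)/6)² = 1.778
te_E = (8 + 4·12 + 16)/6 = 72/6 = 12; σ²_E = ((16−8)/6)² = 1.778
te_F = (3 + 4·6 + 9)/6 = 36/6 = 6; σ²_F = ((9−3)/6)² = 1.000
te_G = (7 + 4·13 + 19)/6 = 78/6 = 13; σ²_G = ((19−7)/6)² = 4.000
te_H = (3 + 4·5 + 7)/6 = 30/6 = 5; σ²_H = ((7−3)/6)² = 0.444
te_I = (10 + 4·13 + 22)/6 = 84/6 = 14; σ²_I = ((22−10)/6)² = 4.000

Forward pass:
ES_A = 0; EF_A = 13
ES_B = 0; EF_B = 6
ES_C = max(EF_A=13, EF_B=6) = 13; EF_C = 13+13 = 26
ES_D = max(EF_A=13, EF_B=6) = 13; EF_D = 13+11 = 24
ES_E = max(EF_A=13, EF_C=26) = 26; EF_E = 26+12 = 38
ES_F = 6; EF_F = 6+6 = 12
ES_G = 26; EF_G = 26+13 = 39
ES_H = 24; EF_H = 24+5 = 29
ES_I = max(EF_B=6, EF_D=24, EF_E=38, EF_F=12, EF_G=39, EF_H=29) = 39; EF_I = 39+14 = 53
Expected project duration μ = 53 weeks. Critical path: A → C → G → I.

Variance along critical path = 2.778 + 7.111 + 4.000 + 4.000 = 17.889
σ = √17.889 = 4.230 weeks

4.23 weeks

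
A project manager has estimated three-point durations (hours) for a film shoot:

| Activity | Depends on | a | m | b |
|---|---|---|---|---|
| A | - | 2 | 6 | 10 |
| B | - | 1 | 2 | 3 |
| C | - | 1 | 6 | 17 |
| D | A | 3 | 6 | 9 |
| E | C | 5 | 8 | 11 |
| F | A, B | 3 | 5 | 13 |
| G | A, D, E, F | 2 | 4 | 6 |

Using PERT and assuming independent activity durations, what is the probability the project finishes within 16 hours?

te_A = (2 + 4·6 + 10)/6 = 36/6 = 6; σ²_A = ((10−2)/6)² = 1.778
te_B = (1 + 4·2 + 3)/6 = 12/6 = 2; σ²_B = ((3−1)/6)² = 0.111
te_C = (1 + 4·6 + 17)/6 = 42/6 = 7; σ²_C = ((17−1)/6)² = 7.111
te_D = (3 + 4·6 + 9)/6 = 36/6 = 6; σ²_D = ((9−3)/6)² = 1.000
te_E = (5 + 4·8 + 11)/6 = 48/6 = 8; σ²_E = ((11−5)/6)² = 1.000
te_F = (3 + 4·5 + 13)/6 = 36/6 = 6; σ²_F = ((13−3)/6)² = 2.778
te_G = (2 + 4·4 + 6)/6 = 24/6 = 4; σ²_G = ((6−2)/6)² = 0.444

Forward pass:
ES_A = 0; EF_A = 6
ES_B = 0; EF_B = 2
ES_C = 0; EF_C = 7
ES_D = 6; EF_D = 6+6 = 12
ES_E = 7; EF_E = 7+8 = 15
ES_F = max(EF_A=6, EF_B=2) = 6; EF_F = 6+6 = 12
ES_G = max(EF_A=6, EF_D=12, EF_E=15, EF_F=12) = 15; EF_G = 15+4 = 19
Expected project duration μ = 19 hours. Critical path: C → E → G.

Variance along critical path = 7.111 + 1.000 + 0.444 = 8.556; σ = √8.556 = 2.925 hours.
Z = (16 − 19) / 2.925 = -1.026
P(T ≤ 16) = Φ(-1.026) ≈ 0.153

0.153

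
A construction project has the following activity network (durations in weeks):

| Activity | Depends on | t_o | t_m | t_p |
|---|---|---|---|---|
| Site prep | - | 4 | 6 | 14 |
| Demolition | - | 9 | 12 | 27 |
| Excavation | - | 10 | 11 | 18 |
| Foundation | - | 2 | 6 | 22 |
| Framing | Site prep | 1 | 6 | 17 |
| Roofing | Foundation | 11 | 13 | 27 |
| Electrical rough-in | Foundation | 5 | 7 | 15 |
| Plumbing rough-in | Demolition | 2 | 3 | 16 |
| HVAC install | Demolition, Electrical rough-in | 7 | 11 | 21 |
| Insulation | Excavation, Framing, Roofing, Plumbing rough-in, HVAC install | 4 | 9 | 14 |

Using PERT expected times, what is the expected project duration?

37 weeks

te_Site prep = (4 + 4·6 + 14)/6 = 42/6 = 7
te_Demolition = (9 + 4·12 + 27)/6 = 84/6 = 14
te_Excavation = (10 + 4·11 + 18)/6 = 72/6 = 12
te_Foundation = (2 + 4·6 + 22)/6 = 48/6 = 8
te_Framing = (1 + 4·6 + 17)/6 = 42/6 = 7
te_Roofing = (11 + 4·13 + 27)/6 = 90/6 = 15
te_Electrical rough-in = (5 + 4·7 + 15)/6 = 48/6 = 8
te_Plumbing rough-in = (2 + 4·3 + 16)/6 = 30/6 = 5
te_HVAC install = (7 + 4·11 + 21)/6 = 72/6 = 12
te_Insulation = (4 + 4·9 + 14)/6 = 54/6 = 9

Forward pass:
ES_Site prep = 0; EF_Site prep = 7
ES_Demolition = 0; EF_Demolition = 14
ES_Excavation = 0; EF_Excavation = 12
ES_Foundation = 0; EF_Foundation = 8
ES_Framing = 7; EF_Framing = 7+7 = 14
ES_Roofing = 8; EF_Roofing = 8+15 = 23
ES_Electrical rough-in = 8; EF_Electrical rough-in = 8+8 = 16
ES_Plumbing rough-in = 14; EF_Plumbing rough-in = 14+5 = 19
ES_HVAC install = max(EF_Demolition=14, EF_Electrical rough-in=16) = 16; EF_HVAC install = 16+12 = 28
ES_Insulation = max(EF_Excavation=12, EF_Framing=14, EF_Roofing=23, EF_Plumbing rough-in=19, EF_HVAC install=28) = 28; EF_Insulation = 28+9 = 37
Expected project duration μ = 37 weeks. Critical path: Foundation → Electrical rough-in → HVAC install → Insulation.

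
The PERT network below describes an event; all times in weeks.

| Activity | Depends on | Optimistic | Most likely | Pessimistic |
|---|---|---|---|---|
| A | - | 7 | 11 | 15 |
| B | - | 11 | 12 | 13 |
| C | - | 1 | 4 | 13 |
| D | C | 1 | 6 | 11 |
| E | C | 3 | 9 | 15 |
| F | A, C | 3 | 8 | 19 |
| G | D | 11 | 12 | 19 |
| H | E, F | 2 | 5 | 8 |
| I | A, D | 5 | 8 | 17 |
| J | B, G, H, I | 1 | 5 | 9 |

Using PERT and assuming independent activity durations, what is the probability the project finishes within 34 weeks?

0.879

te_A = (7 + 4·11 + 15)/6 = 66/6 = 11; σ²_A = ((15−7)/6)² = 1.778
te_B = (11 + 4·12 + 13)/6 = 72/6 = 12; σ²_B = ((13−11)/6)² = 0.111
te_C = (1 + 4·4 + 13)/6 = 30/6 = 5; σ²_C = ((13−1)/6)² = 4.000
te_D = (1 + 4·6 + 11)/6 = 36/6 = 6; σ²_D = ((11−1)/6)² = 2.778
te_E = (3 + 4·9 + 15)/6 = 54/6 = 9; σ²_E = ((15−3)/6)² = 4.000
te_F = (3 + 4·8 + 19)/6 = 54/6 = 9; σ²_F = ((19−3)/6)² = 7.111
te_G = (11 + 4·12 + 19)/6 = 78/6 = 13; σ²_G = ((19−11)/6)² = 1.778
te_H = (2 + 4·5 + 8)/6 = 30/6 = 5; σ²_H = ((8−2)/6)² = 1.000
te_I = (5 + 4·8 + 17)/6 = 54/6 = 9; σ²_I = ((17−5)/6)² = 4.000
te_J = (1 + 4·5 + 9)/6 = 30/6 = 5; σ²_J = ((9−1)/6)² = 1.778

Forward pass:
ES_A = 0; EF_A = 11
ES_B = 0; EF_B = 12
ES_C = 0; EF_C = 5
ES_D = 5; EF_D = 5+6 = 11
ES_E = 5; EF_E = 5+9 = 14
ES_F = max(EF_A=11, EF_C=5) = 11; EF_F = 11+9 = 20
ES_G = 11; EF_G = 11+13 = 24
ES_H = max(EF_E=14, EF_F=20) = 20; EF_H = 20+5 = 25
ES_I = max(EF_A=11, EF_D=11) = 11; EF_I = 11+9 = 20
ES_J = max(EF_B=12, EF_G=24, EF_H=25, EF_I=20) = 25; EF_J = 25+5 = 30
Expected project duration μ = 30 weeks. Critical path: A → F → H → J.

Variance along critical path = 1.778 + 7.111 + 1.000 + 1.778 = 11.667; σ = √11.667 = 3.416 weeks.
Z = (34 − 30) / 3.416 = 1.171
P(T ≤ 34) = Φ(1.171) ≈ 0.879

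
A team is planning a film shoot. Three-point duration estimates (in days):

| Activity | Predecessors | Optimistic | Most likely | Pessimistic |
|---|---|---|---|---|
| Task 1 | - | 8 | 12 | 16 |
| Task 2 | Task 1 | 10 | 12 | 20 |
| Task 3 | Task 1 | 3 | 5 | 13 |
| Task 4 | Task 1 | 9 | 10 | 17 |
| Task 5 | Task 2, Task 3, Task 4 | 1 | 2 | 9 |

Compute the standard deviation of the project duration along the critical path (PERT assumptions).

2.52 days

te_Task 1 = (8 + 4·12 + 16)/6 = 72/6 = 12; σ²_Task 1 = ((16−8)/6)² = 1.778
te_Task 2 = (10 + 4·12 + 20)/6 = 78/6 = 13; σ²_Task 2 = ((20−10)/6)² = 2.778
te_Task 3 = (3 + 4·5 + 13)/6 = 36/6 = 6; σ²_Task 3 = ((13−3)/6)² = 2.778
te_Task 4 = (9 + 4·10 + 17)/6 = 66/6 = 11; σ²_Task 4 = ((17−9)/6)² = 1.778
te_Task 5 = (1 + 4·2 + 9)/6 = 18/6 = 3; σ²_Task 5 = ((9−1)/6)² = 1.778

Forward pass:
ES_Task 1 = 0; EF_Task 1 = 12
ES_Task 2 = 12; EF_Task 2 = 12+13 = 25
ES_Task 3 = 12; EF_Task 3 = 12+6 = 18
ES_Task 4 = 12; EF_Task 4 = 12+11 = 23
ES_Task 5 = max(EF_Task 2=25, EF_Task 3=18, EF_Task 4=23) = 25; EF_Task 5 = 25+3 = 28
Expected project duration μ = 28 days. Critical path: Task 1 → Task 2 → Task 5.

Variance along critical path = 1.778 + 2.778 + 1.778 = 6.333
σ = √6.333 = 2.517 days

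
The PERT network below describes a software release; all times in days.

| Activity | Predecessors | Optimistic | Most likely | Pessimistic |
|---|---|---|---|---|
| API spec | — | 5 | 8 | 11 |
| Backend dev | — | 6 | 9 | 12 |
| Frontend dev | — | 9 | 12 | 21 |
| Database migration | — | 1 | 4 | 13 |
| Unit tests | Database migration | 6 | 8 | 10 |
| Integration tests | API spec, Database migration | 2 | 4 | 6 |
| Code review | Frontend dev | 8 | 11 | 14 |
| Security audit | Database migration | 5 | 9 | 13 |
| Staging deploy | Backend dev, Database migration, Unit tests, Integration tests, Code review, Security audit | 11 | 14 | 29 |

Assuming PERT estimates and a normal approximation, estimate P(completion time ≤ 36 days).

0.143

te_API spec = (5 + 4·8 + 11)/6 = 48/6 = 8; σ²_API spec = ((11−5)/6)² = 1.000
te_Backend dev = (6 + 4·9 + 12)/6 = 54/6 = 9; σ²_Backend dev = ((12−6)/6)² = 1.000
te_Frontend dev = (9 + 4·12 + 21)/6 = 78/6 = 13; σ²_Frontend dev = ((21−9)/6)² = 4.000
te_Database migration = (1 + 4·4 + 13)/6 = 30/6 = 5; σ²_Database migration = ((13−1)/6)² = 4.000
te_Unit tests = (6 + 4·8 + 10)/6 = 48/6 = 8; σ²_Unit tests = ((10−6)/6)² = 0.444
te_Integration tests = (2 + 4·4 + 6)/6 = 24/6 = 4; σ²_Integration tests = ((6−2)/6)² = 0.444
te_Code review = (8 + 4·11 + 14)/6 = 66/6 = 11; σ²_Code review = ((14−8)/6)² = 1.000
te_Security audit = (5 + 4·9 + 13)/6 = 54/6 = 9; σ²_Security audit = ((13−5)/6)² = 1.778
te_Staging deploy = (11 + 4·14 + 29)/6 = 96/6 = 16; σ²_Staging deploy = ((29−11)/6)² = 9.000

Forward pass:
ES_API spec = 0; EF_API spec = 8
ES_Backend dev = 0; EF_Backend dev = 9
ES_Frontend dev = 0; EF_Frontend dev = 13
ES_Database migration = 0; EF_Database migration = 5
ES_Unit tests = 5; EF_Unit tests = 5+8 = 13
ES_Integration tests = max(EF_API spec=8, EF_Database migration=5) = 8; EF_Integration tests = 8+4 = 12
ES_Code review = 13; EF_Code review = 13+11 = 24
ES_Security audit = 5; EF_Security audit = 5+9 = 14
ES_Staging deploy = max(EF_Backend dev=9, EF_Database migration=5, EF_Unit tests=13, EF_Integration tests=12, EF_Code review=24, EF_Security audit=14) = 24; EF_Staging deploy = 24+16 = 40
Expected project duration μ = 40 days. Critical path: Frontend dev → Code review → Staging deploy.

Variance along critical path = 4.000 + 1.000 + 9.000 = 14.000; σ = √14.000 = 3.742 days.
Z = (36 − 40) / 3.742 = -1.069
P(T ≤ 36) = Φ(-1.069) ≈ 0.143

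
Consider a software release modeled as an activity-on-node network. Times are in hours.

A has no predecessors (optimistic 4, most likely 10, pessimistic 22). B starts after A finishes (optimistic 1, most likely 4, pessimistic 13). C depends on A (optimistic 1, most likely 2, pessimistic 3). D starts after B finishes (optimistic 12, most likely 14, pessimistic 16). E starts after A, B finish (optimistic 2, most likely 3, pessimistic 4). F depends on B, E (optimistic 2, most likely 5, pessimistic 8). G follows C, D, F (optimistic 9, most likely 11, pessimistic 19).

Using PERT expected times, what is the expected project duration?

te_A = (4 + 4·10 + 22)/6 = 66/6 = 11
te_B = (1 + 4·4 + 13)/6 = 30/6 = 5
te_C = (1 + 4·2 + 3)/6 = 12/6 = 2
te_D = (12 + 4·14 + 16)/6 = 84/6 = 14
te_E = (2 + 4·3 + 4)/6 = 18/6 = 3
te_F = (2 + 4·5 + 8)/6 = 30/6 = 5
te_G = (9 + 4·11 + 19)/6 = 72/6 = 12

Forward pass:
ES_A = 0; EF_A = 11
ES_B = 11; EF_B = 11+5 = 16
ES_C = 11; EF_C = 11+2 = 13
ES_D = 16; EF_D = 16+14 = 30
ES_E = max(EF_A=11, EF_B=16) = 16; EF_E = 16+3 = 19
ES_F = max(EF_B=16, EF_E=19) = 19; EF_F = 19+5 = 24
ES_G = max(EF_C=13, EF_D=30, EF_F=24) = 30; EF_G = 30+12 = 42
Expected project duration μ = 42 hours. Critical path: A → B → D → G.

42 hours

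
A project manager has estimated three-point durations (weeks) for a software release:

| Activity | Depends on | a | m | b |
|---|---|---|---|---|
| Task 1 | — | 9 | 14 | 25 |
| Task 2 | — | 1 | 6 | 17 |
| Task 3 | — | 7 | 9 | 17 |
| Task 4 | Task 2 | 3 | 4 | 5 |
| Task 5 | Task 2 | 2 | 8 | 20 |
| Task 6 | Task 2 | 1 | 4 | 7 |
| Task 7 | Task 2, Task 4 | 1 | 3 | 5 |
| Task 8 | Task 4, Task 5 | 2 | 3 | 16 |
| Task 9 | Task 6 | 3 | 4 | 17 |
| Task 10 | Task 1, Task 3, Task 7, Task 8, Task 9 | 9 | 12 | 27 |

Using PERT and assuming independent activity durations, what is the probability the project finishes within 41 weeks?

0.861

te_Task 1 = (9 + 4·14 + 25)/6 = 90/6 = 15; σ²_Task 1 = ((25−9)/6)² = 7.111
te_Task 2 = (1 + 4·6 + 17)/6 = 42/6 = 7; σ²_Task 2 = ((17−1)/6)² = 7.111
te_Task 3 = (7 + 4·9 + 17)/6 = 60/6 = 10; σ²_Task 3 = ((17−7)/6)² = 2.778
te_Task 4 = (3 + 4·4 + 5)/6 = 24/6 = 4; σ²_Task 4 = ((5−3)/6)² = 0.111
te_Task 5 = (2 + 4·8 + 20)/6 = 54/6 = 9; σ²_Task 5 = ((20−2)/6)² = 9.000
te_Task 6 = (1 + 4·4 + 7)/6 = 24/6 = 4; σ²_Task 6 = ((7−1)/6)² = 1.000
te_Task 7 = (1 + 4·3 + 5)/6 = 18/6 = 3; σ²_Task 7 = ((5−1)/6)² = 0.444
te_Task 8 = (2 + 4·3 + 16)/6 = 30/6 = 5; σ²_Task 8 = ((16−2)/6)² = 5.444
te_Task 9 = (3 + 4·4 + 17)/6 = 36/6 = 6; σ²_Task 9 = ((17−3)/6)² = 5.444
te_Task 10 = (9 + 4·12 + 27)/6 = 84/6 = 14; σ²_Task 10 = ((27−9)/6)² = 9.000

Forward pass:
ES_Task 1 = 0; EF_Task 1 = 15
ES_Task 2 = 0; EF_Task 2 = 7
ES_Task 3 = 0; EF_Task 3 = 10
ES_Task 4 = 7; EF_Task 4 = 7+4 = 11
ES_Task 5 = 7; EF_Task 5 = 7+9 = 16
ES_Task 6 = 7; EF_Task 6 = 7+4 = 11
ES_Task 7 = max(EF_Task 2=7, EF_Task 4=11) = 11; EF_Task 7 = 11+3 = 14
ES_Task 8 = max(EF_Task 4=11, EF_Task 5=16) = 16; EF_Task 8 = 16+5 = 21
ES_Task 9 = 11; EF_Task 9 = 11+6 = 17
ES_Task 10 = max(EF_Task 1=15, EF_Task 3=10, EF_Task 7=14, EF_Task 8=21, EF_Task 9=17) = 21; EF_Task 10 = 21+14 = 35
Expected project duration μ = 35 weeks. Critical path: Task 2 → Task 5 → Task 8 → Task 10.

Variance along critical path = 7.111 + 9.000 + 5.444 + 9.000 = 30.556; σ = √30.556 = 5.528 weeks.
Z = (41 − 35) / 5.528 = 1.085
P(T ≤ 41) = Φ(1.085) ≈ 0.861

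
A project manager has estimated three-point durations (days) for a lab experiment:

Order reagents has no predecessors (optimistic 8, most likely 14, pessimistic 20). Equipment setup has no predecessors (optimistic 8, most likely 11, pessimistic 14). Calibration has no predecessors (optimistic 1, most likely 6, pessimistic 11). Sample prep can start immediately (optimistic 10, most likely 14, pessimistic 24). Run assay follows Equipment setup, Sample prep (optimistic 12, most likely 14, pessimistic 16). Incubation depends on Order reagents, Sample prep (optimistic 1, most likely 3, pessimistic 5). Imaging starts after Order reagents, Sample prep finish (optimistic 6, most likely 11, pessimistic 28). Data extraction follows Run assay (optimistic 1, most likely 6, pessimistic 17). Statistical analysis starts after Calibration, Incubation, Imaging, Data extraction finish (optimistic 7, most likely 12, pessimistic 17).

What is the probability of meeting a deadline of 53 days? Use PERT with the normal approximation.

0.896

te_Order reagents = (8 + 4·14 + 20)/6 = 84/6 = 14; σ²_Order reagents = ((20−8)/6)² = 4.000
te_Equipment setup = (8 + 4·11 + 14)/6 = 66/6 = 11; σ²_Equipment setup = ((14−8)/6)² = 1.000
te_Calibration = (1 + 4·6 + 11)/6 = 36/6 = 6; σ²_Calibration = ((11−1)/6)² = 2.778
te_Sample prep = (10 + 4·14 + 24)/6 = 90/6 = 15; σ²_Sample prep = ((24−10)/6)² = 5.444
te_Run assay = (12 + 4·14 + 16)/6 = 84/6 = 14; σ²_Run assay = ((16−12)/6)² = 0.444
te_Incubation = (1 + 4·3 + 5)/6 = 18/6 = 3; σ²_Incubation = ((5−1)/6)² = 0.444
te_Imaging = (6 + 4·11 + 28)/6 = 78/6 = 13; σ²_Imaging = ((28−6)/6)² = 13.444
te_Data extraction = (1 + 4·6 + 17)/6 = 42/6 = 7; σ²_Data extraction = ((17−1)/6)² = 7.111
te_Statistical analysis = (7 + 4·12 + 17)/6 = 72/6 = 12; σ²_Statistical analysis = ((17−7)/6)² = 2.778

Forward pass:
ES_Order reagents = 0; EF_Order reagents = 14
ES_Equipment setup = 0; EF_Equipment setup = 11
ES_Calibration = 0; EF_Calibration = 6
ES_Sample prep = 0; EF_Sample prep = 15
ES_Run assay = max(EF_Equipment setup=11, EF_Sample prep=15) = 15; EF_Run assay = 15+14 = 29
ES_Incubation = max(EF_Order reagents=14, EF_Sample prep=15) = 15; EF_Incubation = 15+3 = 18
ES_Imaging = max(EF_Order reagents=14, EF_Sample prep=15) = 15; EF_Imaging = 15+13 = 28
ES_Data extraction = 29; EF_Data extraction = 29+7 = 36
ES_Statistical analysis = max(EF_Calibration=6, EF_Incubation=18, EF_Imaging=28, EF_Data extraction=36) = 36; EF_Statistical analysis = 36+12 = 48
Expected project duration μ = 48 days. Critical path: Sample prep → Run assay → Data extraction → Statistical analysis.

Variance along critical path = 5.444 + 0.444 + 7.111 + 2.778 = 15.778; σ = √15.778 = 3.972 days.
Z = (53 − 48) / 3.972 = 1.259
P(T ≤ 53) = Φ(1.259) ≈ 0.896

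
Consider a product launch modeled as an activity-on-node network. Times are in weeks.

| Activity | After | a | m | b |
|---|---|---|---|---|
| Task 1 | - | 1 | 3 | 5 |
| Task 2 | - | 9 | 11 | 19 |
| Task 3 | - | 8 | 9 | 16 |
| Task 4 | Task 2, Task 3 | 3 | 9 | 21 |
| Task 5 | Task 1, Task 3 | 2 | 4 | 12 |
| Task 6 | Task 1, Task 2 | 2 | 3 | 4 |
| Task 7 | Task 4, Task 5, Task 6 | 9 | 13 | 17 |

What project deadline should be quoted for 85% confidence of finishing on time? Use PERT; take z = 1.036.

38.8 weeks

te_Task 1 = (1 + 4·3 + 5)/6 = 18/6 = 3; σ²_Task 1 = ((5−1)/6)² = 0.444
te_Task 2 = (9 + 4·11 + 19)/6 = 72/6 = 12; σ²_Task 2 = ((19−9)/6)² = 2.778
te_Task 3 = (8 + 4·9 + 16)/6 = 60/6 = 10; σ²_Task 3 = ((16−8)/6)² = 1.778
te_Task 4 = (3 + 4·9 + 21)/6 = 60/6 = 10; σ²_Task 4 = ((21−3)/6)² = 9.000
te_Task 5 = (2 + 4·4 + 12)/6 = 30/6 = 5; σ²_Task 5 = ((12−2)/6)² = 2.778
te_Task 6 = (2 + 4·3 + 4)/6 = 18/6 = 3; σ²_Task 6 = ((4−2)/6)² = 0.111
te_Task 7 = (9 + 4·13 + 17)/6 = 78/6 = 13; σ²_Task 7 = ((17−9)/6)² = 1.778

Forward pass:
ES_Task 1 = 0; EF_Task 1 = 3
ES_Task 2 = 0; EF_Task 2 = 12
ES_Task 3 = 0; EF_Task 3 = 10
ES_Task 4 = max(EF_Task 2=12, EF_Task 3=10) = 12; EF_Task 4 = 12+10 = 22
ES_Task 5 = max(EF_Task 1=3, EF_Task 3=10) = 10; EF_Task 5 = 10+5 = 15
ES_Task 6 = max(EF_Task 1=3, EF_Task 2=12) = 12; EF_Task 6 = 12+3 = 15
ES_Task 7 = max(EF_Task 4=22, EF_Task 5=15, EF_Task 6=15) = 22; EF_Task 7 = 22+13 = 35
Expected project duration μ = 35 weeks. Critical path: Task 2 → Task 4 → Task 7.

Variance along critical path = 2.778 + 9.000 + 1.778 = 13.556; σ = 3.682 weeks.
D = μ + z·σ = 35 + 1.036·3.682 = 38.8 weeks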